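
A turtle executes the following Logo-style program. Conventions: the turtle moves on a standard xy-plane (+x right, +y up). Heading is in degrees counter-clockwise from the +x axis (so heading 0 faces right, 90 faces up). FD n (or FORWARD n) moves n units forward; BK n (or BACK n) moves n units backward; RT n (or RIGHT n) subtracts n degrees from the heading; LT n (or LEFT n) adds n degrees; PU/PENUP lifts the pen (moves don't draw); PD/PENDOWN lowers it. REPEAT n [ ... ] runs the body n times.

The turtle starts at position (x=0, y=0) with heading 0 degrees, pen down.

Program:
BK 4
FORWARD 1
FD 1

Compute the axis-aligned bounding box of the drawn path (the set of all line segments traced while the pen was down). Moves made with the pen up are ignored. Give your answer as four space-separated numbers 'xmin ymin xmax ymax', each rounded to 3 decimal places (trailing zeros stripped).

Executing turtle program step by step:
Start: pos=(0,0), heading=0, pen down
BK 4: (0,0) -> (-4,0) [heading=0, draw]
FD 1: (-4,0) -> (-3,0) [heading=0, draw]
FD 1: (-3,0) -> (-2,0) [heading=0, draw]
Final: pos=(-2,0), heading=0, 3 segment(s) drawn

Segment endpoints: x in {-4, -3, -2, 0}, y in {0}
xmin=-4, ymin=0, xmax=0, ymax=0

Answer: -4 0 0 0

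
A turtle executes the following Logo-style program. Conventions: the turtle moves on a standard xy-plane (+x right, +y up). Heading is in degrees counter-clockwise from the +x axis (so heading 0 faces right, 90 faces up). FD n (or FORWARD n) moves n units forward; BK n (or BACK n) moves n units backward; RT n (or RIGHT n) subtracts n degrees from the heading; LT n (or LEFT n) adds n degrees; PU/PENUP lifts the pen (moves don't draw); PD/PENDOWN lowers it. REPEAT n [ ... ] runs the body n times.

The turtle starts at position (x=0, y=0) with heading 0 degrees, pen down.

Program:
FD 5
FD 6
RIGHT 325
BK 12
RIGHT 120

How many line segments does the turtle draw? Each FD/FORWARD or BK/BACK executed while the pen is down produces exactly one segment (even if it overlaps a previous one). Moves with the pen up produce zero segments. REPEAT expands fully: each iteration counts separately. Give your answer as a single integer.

Answer: 3

Derivation:
Executing turtle program step by step:
Start: pos=(0,0), heading=0, pen down
FD 5: (0,0) -> (5,0) [heading=0, draw]
FD 6: (5,0) -> (11,0) [heading=0, draw]
RT 325: heading 0 -> 35
BK 12: (11,0) -> (1.17,-6.883) [heading=35, draw]
RT 120: heading 35 -> 275
Final: pos=(1.17,-6.883), heading=275, 3 segment(s) drawn
Segments drawn: 3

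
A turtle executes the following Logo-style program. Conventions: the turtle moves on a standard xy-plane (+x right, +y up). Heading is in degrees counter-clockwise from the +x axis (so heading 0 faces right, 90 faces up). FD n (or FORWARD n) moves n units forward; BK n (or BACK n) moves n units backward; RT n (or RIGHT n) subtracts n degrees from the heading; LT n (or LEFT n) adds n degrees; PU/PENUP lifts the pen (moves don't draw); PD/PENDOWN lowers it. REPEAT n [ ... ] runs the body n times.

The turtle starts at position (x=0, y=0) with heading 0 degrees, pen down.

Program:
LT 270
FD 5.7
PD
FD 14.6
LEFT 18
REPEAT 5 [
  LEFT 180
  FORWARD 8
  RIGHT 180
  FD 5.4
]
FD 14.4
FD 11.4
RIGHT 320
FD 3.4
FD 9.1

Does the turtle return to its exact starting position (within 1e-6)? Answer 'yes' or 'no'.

Answer: no

Derivation:
Executing turtle program step by step:
Start: pos=(0,0), heading=0, pen down
LT 270: heading 0 -> 270
FD 5.7: (0,0) -> (0,-5.7) [heading=270, draw]
PD: pen down
FD 14.6: (0,-5.7) -> (0,-20.3) [heading=270, draw]
LT 18: heading 270 -> 288
REPEAT 5 [
  -- iteration 1/5 --
  LT 180: heading 288 -> 108
  FD 8: (0,-20.3) -> (-2.472,-12.692) [heading=108, draw]
  RT 180: heading 108 -> 288
  FD 5.4: (-2.472,-12.692) -> (-0.803,-17.827) [heading=288, draw]
  -- iteration 2/5 --
  LT 180: heading 288 -> 108
  FD 8: (-0.803,-17.827) -> (-3.276,-10.219) [heading=108, draw]
  RT 180: heading 108 -> 288
  FD 5.4: (-3.276,-10.219) -> (-1.607,-15.355) [heading=288, draw]
  -- iteration 3/5 --
  LT 180: heading 288 -> 108
  FD 8: (-1.607,-15.355) -> (-4.079,-7.746) [heading=108, draw]
  RT 180: heading 108 -> 288
  FD 5.4: (-4.079,-7.746) -> (-2.41,-12.882) [heading=288, draw]
  -- iteration 4/5 --
  LT 180: heading 288 -> 108
  FD 8: (-2.41,-12.882) -> (-4.882,-5.273) [heading=108, draw]
  RT 180: heading 108 -> 288
  FD 5.4: (-4.882,-5.273) -> (-3.214,-10.409) [heading=288, draw]
  -- iteration 5/5 --
  LT 180: heading 288 -> 108
  FD 8: (-3.214,-10.409) -> (-5.686,-2.801) [heading=108, draw]
  RT 180: heading 108 -> 288
  FD 5.4: (-5.686,-2.801) -> (-4.017,-7.936) [heading=288, draw]
]
FD 14.4: (-4.017,-7.936) -> (0.433,-21.631) [heading=288, draw]
FD 11.4: (0.433,-21.631) -> (3.955,-32.474) [heading=288, draw]
RT 320: heading 288 -> 328
FD 3.4: (3.955,-32.474) -> (6.839,-34.275) [heading=328, draw]
FD 9.1: (6.839,-34.275) -> (14.556,-39.098) [heading=328, draw]
Final: pos=(14.556,-39.098), heading=328, 16 segment(s) drawn

Start position: (0, 0)
Final position: (14.556, -39.098)
Distance = 41.719; >= 1e-6 -> NOT closed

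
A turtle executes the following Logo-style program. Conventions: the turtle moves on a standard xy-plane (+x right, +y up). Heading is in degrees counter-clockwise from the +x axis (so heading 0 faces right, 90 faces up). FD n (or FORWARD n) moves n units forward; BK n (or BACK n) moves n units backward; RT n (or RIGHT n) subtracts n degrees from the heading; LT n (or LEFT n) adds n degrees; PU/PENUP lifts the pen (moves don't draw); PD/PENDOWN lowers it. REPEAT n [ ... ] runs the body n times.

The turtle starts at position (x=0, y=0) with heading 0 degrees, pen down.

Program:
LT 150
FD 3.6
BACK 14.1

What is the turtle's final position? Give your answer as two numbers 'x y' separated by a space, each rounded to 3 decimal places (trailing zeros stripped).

Executing turtle program step by step:
Start: pos=(0,0), heading=0, pen down
LT 150: heading 0 -> 150
FD 3.6: (0,0) -> (-3.118,1.8) [heading=150, draw]
BK 14.1: (-3.118,1.8) -> (9.093,-5.25) [heading=150, draw]
Final: pos=(9.093,-5.25), heading=150, 2 segment(s) drawn

Answer: 9.093 -5.25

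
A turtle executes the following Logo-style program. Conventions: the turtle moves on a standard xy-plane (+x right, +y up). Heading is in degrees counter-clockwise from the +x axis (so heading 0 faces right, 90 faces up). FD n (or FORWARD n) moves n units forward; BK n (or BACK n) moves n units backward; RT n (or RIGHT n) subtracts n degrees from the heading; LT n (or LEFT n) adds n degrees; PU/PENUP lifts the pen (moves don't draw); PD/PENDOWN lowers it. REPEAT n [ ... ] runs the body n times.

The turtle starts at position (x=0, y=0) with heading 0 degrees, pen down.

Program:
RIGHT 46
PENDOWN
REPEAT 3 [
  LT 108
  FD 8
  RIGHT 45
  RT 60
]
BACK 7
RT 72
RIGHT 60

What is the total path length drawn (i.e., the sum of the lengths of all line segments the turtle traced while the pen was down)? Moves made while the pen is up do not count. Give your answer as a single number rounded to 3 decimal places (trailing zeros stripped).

Answer: 31

Derivation:
Executing turtle program step by step:
Start: pos=(0,0), heading=0, pen down
RT 46: heading 0 -> 314
PD: pen down
REPEAT 3 [
  -- iteration 1/3 --
  LT 108: heading 314 -> 62
  FD 8: (0,0) -> (3.756,7.064) [heading=62, draw]
  RT 45: heading 62 -> 17
  RT 60: heading 17 -> 317
  -- iteration 2/3 --
  LT 108: heading 317 -> 65
  FD 8: (3.756,7.064) -> (7.137,14.314) [heading=65, draw]
  RT 45: heading 65 -> 20
  RT 60: heading 20 -> 320
  -- iteration 3/3 --
  LT 108: heading 320 -> 68
  FD 8: (7.137,14.314) -> (10.134,21.732) [heading=68, draw]
  RT 45: heading 68 -> 23
  RT 60: heading 23 -> 323
]
BK 7: (10.134,21.732) -> (4.543,25.944) [heading=323, draw]
RT 72: heading 323 -> 251
RT 60: heading 251 -> 191
Final: pos=(4.543,25.944), heading=191, 4 segment(s) drawn

Segment lengths:
  seg 1: (0,0) -> (3.756,7.064), length = 8
  seg 2: (3.756,7.064) -> (7.137,14.314), length = 8
  seg 3: (7.137,14.314) -> (10.134,21.732), length = 8
  seg 4: (10.134,21.732) -> (4.543,25.944), length = 7
Total = 31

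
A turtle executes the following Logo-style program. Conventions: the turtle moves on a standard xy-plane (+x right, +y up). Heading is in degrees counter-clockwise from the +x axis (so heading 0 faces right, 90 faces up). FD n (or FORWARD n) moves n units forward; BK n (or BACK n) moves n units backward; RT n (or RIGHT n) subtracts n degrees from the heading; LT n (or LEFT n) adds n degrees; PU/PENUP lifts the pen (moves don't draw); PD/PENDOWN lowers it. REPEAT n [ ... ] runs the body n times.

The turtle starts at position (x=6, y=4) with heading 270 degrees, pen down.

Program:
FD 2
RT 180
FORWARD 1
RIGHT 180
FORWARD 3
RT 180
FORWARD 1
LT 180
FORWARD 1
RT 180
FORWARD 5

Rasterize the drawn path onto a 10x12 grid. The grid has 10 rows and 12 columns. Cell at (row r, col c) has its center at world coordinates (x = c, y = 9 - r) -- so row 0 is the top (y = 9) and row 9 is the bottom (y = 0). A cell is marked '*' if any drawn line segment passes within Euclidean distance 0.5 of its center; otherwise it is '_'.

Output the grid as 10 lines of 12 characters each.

Answer: ____________
____________
____________
____________
______*_____
______*_____
______*_____
______*_____
______*_____
______*_____

Derivation:
Segment 0: (6,4) -> (6,2)
Segment 1: (6,2) -> (6,3)
Segment 2: (6,3) -> (6,0)
Segment 3: (6,0) -> (6,1)
Segment 4: (6,1) -> (6,0)
Segment 5: (6,0) -> (6,5)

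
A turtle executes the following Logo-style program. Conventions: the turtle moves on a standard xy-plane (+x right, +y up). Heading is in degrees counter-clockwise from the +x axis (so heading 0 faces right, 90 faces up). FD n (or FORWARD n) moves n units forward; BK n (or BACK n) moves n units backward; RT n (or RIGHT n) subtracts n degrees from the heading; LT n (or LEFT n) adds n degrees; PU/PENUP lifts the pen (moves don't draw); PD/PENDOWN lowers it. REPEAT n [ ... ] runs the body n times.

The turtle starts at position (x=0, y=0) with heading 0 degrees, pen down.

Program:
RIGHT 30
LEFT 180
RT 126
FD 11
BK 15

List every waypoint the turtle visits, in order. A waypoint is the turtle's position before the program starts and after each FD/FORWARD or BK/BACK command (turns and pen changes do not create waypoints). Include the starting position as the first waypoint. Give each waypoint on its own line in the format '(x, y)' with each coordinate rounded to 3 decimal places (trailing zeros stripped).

Executing turtle program step by step:
Start: pos=(0,0), heading=0, pen down
RT 30: heading 0 -> 330
LT 180: heading 330 -> 150
RT 126: heading 150 -> 24
FD 11: (0,0) -> (10.049,4.474) [heading=24, draw]
BK 15: (10.049,4.474) -> (-3.654,-1.627) [heading=24, draw]
Final: pos=(-3.654,-1.627), heading=24, 2 segment(s) drawn
Waypoints (3 total):
(0, 0)
(10.049, 4.474)
(-3.654, -1.627)

Answer: (0, 0)
(10.049, 4.474)
(-3.654, -1.627)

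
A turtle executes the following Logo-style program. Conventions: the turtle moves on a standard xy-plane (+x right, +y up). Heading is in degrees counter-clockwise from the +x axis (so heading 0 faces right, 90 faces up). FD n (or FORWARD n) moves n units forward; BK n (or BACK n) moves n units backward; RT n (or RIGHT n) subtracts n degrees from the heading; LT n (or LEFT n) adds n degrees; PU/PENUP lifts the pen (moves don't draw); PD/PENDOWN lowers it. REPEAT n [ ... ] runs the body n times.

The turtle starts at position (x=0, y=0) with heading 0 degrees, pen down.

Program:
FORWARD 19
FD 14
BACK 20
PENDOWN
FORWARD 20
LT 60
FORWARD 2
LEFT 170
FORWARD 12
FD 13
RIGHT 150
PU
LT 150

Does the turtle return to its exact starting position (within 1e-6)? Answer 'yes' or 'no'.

Executing turtle program step by step:
Start: pos=(0,0), heading=0, pen down
FD 19: (0,0) -> (19,0) [heading=0, draw]
FD 14: (19,0) -> (33,0) [heading=0, draw]
BK 20: (33,0) -> (13,0) [heading=0, draw]
PD: pen down
FD 20: (13,0) -> (33,0) [heading=0, draw]
LT 60: heading 0 -> 60
FD 2: (33,0) -> (34,1.732) [heading=60, draw]
LT 170: heading 60 -> 230
FD 12: (34,1.732) -> (26.287,-7.46) [heading=230, draw]
FD 13: (26.287,-7.46) -> (17.93,-17.419) [heading=230, draw]
RT 150: heading 230 -> 80
PU: pen up
LT 150: heading 80 -> 230
Final: pos=(17.93,-17.419), heading=230, 7 segment(s) drawn

Start position: (0, 0)
Final position: (17.93, -17.419)
Distance = 24.998; >= 1e-6 -> NOT closed

Answer: no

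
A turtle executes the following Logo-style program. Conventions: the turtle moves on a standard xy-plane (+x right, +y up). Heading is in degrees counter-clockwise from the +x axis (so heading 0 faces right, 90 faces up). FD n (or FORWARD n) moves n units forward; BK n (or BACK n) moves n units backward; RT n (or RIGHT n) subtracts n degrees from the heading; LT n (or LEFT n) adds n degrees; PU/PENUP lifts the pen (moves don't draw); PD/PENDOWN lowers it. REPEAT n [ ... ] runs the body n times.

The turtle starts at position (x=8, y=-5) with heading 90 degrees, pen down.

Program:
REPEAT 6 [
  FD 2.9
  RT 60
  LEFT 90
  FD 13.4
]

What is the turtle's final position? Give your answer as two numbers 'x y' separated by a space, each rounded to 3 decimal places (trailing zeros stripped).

Answer: -52.832 -15.5

Derivation:
Executing turtle program step by step:
Start: pos=(8,-5), heading=90, pen down
REPEAT 6 [
  -- iteration 1/6 --
  FD 2.9: (8,-5) -> (8,-2.1) [heading=90, draw]
  RT 60: heading 90 -> 30
  LT 90: heading 30 -> 120
  FD 13.4: (8,-2.1) -> (1.3,9.505) [heading=120, draw]
  -- iteration 2/6 --
  FD 2.9: (1.3,9.505) -> (-0.15,12.016) [heading=120, draw]
  RT 60: heading 120 -> 60
  LT 90: heading 60 -> 150
  FD 13.4: (-0.15,12.016) -> (-11.755,18.716) [heading=150, draw]
  -- iteration 3/6 --
  FD 2.9: (-11.755,18.716) -> (-14.266,20.166) [heading=150, draw]
  RT 60: heading 150 -> 90
  LT 90: heading 90 -> 180
  FD 13.4: (-14.266,20.166) -> (-27.666,20.166) [heading=180, draw]
  -- iteration 4/6 --
  FD 2.9: (-27.666,20.166) -> (-30.566,20.166) [heading=180, draw]
  RT 60: heading 180 -> 120
  LT 90: heading 120 -> 210
  FD 13.4: (-30.566,20.166) -> (-42.171,13.466) [heading=210, draw]
  -- iteration 5/6 --
  FD 2.9: (-42.171,13.466) -> (-44.682,12.016) [heading=210, draw]
  RT 60: heading 210 -> 150
  LT 90: heading 150 -> 240
  FD 13.4: (-44.682,12.016) -> (-51.382,0.411) [heading=240, draw]
  -- iteration 6/6 --
  FD 2.9: (-51.382,0.411) -> (-52.832,-2.1) [heading=240, draw]
  RT 60: heading 240 -> 180
  LT 90: heading 180 -> 270
  FD 13.4: (-52.832,-2.1) -> (-52.832,-15.5) [heading=270, draw]
]
Final: pos=(-52.832,-15.5), heading=270, 12 segment(s) drawn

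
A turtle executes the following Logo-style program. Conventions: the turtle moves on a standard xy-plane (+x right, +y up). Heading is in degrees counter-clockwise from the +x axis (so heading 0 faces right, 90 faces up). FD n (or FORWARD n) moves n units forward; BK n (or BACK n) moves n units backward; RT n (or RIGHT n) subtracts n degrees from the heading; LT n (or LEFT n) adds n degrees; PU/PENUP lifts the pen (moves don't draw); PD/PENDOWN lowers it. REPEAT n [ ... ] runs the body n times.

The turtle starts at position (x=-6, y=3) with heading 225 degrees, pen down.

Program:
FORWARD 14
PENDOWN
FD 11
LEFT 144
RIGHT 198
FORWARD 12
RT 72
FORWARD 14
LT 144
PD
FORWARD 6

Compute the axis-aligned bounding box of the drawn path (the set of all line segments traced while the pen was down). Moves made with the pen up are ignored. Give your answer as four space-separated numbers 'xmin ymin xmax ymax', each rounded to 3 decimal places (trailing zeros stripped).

Answer: -40.444 -14.678 -6 3

Derivation:
Executing turtle program step by step:
Start: pos=(-6,3), heading=225, pen down
FD 14: (-6,3) -> (-15.899,-6.899) [heading=225, draw]
PD: pen down
FD 11: (-15.899,-6.899) -> (-23.678,-14.678) [heading=225, draw]
LT 144: heading 225 -> 9
RT 198: heading 9 -> 171
FD 12: (-23.678,-14.678) -> (-35.53,-12.8) [heading=171, draw]
RT 72: heading 171 -> 99
FD 14: (-35.53,-12.8) -> (-37.72,1.027) [heading=99, draw]
LT 144: heading 99 -> 243
PD: pen down
FD 6: (-37.72,1.027) -> (-40.444,-4.319) [heading=243, draw]
Final: pos=(-40.444,-4.319), heading=243, 5 segment(s) drawn

Segment endpoints: x in {-40.444, -37.72, -35.53, -23.678, -15.899, -6}, y in {-14.678, -12.8, -6.899, -4.319, 1.027, 3}
xmin=-40.444, ymin=-14.678, xmax=-6, ymax=3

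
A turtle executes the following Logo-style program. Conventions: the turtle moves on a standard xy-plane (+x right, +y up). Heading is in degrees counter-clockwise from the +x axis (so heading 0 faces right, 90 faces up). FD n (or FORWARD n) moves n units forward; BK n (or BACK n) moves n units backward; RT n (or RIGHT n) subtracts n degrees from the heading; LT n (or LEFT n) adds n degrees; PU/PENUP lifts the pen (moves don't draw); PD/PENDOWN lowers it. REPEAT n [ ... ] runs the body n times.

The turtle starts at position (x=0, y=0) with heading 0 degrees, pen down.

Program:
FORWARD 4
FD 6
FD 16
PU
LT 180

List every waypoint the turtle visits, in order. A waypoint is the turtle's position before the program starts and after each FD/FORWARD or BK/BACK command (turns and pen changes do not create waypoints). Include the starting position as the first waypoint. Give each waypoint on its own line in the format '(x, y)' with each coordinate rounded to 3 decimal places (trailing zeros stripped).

Executing turtle program step by step:
Start: pos=(0,0), heading=0, pen down
FD 4: (0,0) -> (4,0) [heading=0, draw]
FD 6: (4,0) -> (10,0) [heading=0, draw]
FD 16: (10,0) -> (26,0) [heading=0, draw]
PU: pen up
LT 180: heading 0 -> 180
Final: pos=(26,0), heading=180, 3 segment(s) drawn
Waypoints (4 total):
(0, 0)
(4, 0)
(10, 0)
(26, 0)

Answer: (0, 0)
(4, 0)
(10, 0)
(26, 0)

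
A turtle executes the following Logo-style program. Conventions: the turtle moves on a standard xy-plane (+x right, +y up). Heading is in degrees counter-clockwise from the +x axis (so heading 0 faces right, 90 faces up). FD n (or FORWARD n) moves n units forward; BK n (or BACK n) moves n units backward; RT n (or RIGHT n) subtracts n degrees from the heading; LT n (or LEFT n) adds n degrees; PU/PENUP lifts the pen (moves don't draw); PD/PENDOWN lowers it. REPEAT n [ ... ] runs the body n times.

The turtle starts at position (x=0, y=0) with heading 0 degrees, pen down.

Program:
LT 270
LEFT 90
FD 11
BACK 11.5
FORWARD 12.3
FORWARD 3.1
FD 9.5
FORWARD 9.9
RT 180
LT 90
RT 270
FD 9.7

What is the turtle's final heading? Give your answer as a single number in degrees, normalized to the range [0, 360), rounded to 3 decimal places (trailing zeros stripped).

Answer: 0

Derivation:
Executing turtle program step by step:
Start: pos=(0,0), heading=0, pen down
LT 270: heading 0 -> 270
LT 90: heading 270 -> 0
FD 11: (0,0) -> (11,0) [heading=0, draw]
BK 11.5: (11,0) -> (-0.5,0) [heading=0, draw]
FD 12.3: (-0.5,0) -> (11.8,0) [heading=0, draw]
FD 3.1: (11.8,0) -> (14.9,0) [heading=0, draw]
FD 9.5: (14.9,0) -> (24.4,0) [heading=0, draw]
FD 9.9: (24.4,0) -> (34.3,0) [heading=0, draw]
RT 180: heading 0 -> 180
LT 90: heading 180 -> 270
RT 270: heading 270 -> 0
FD 9.7: (34.3,0) -> (44,0) [heading=0, draw]
Final: pos=(44,0), heading=0, 7 segment(s) drawn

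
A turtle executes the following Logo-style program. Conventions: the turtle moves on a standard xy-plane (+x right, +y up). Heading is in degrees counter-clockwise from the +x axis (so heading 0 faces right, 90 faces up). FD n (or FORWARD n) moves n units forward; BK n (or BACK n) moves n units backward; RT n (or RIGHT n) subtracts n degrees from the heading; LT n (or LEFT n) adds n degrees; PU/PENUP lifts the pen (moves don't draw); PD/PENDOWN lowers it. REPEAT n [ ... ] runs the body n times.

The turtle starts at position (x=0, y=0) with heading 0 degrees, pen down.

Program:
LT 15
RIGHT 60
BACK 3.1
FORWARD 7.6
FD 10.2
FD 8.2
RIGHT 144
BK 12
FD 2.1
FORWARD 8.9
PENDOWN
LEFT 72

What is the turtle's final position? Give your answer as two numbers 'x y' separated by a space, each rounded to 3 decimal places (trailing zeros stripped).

Executing turtle program step by step:
Start: pos=(0,0), heading=0, pen down
LT 15: heading 0 -> 15
RT 60: heading 15 -> 315
BK 3.1: (0,0) -> (-2.192,2.192) [heading=315, draw]
FD 7.6: (-2.192,2.192) -> (3.182,-3.182) [heading=315, draw]
FD 10.2: (3.182,-3.182) -> (10.394,-10.394) [heading=315, draw]
FD 8.2: (10.394,-10.394) -> (16.193,-16.193) [heading=315, draw]
RT 144: heading 315 -> 171
BK 12: (16.193,-16.193) -> (28.045,-18.07) [heading=171, draw]
FD 2.1: (28.045,-18.07) -> (25.971,-17.741) [heading=171, draw]
FD 8.9: (25.971,-17.741) -> (17.18,-16.349) [heading=171, draw]
PD: pen down
LT 72: heading 171 -> 243
Final: pos=(17.18,-16.349), heading=243, 7 segment(s) drawn

Answer: 17.18 -16.349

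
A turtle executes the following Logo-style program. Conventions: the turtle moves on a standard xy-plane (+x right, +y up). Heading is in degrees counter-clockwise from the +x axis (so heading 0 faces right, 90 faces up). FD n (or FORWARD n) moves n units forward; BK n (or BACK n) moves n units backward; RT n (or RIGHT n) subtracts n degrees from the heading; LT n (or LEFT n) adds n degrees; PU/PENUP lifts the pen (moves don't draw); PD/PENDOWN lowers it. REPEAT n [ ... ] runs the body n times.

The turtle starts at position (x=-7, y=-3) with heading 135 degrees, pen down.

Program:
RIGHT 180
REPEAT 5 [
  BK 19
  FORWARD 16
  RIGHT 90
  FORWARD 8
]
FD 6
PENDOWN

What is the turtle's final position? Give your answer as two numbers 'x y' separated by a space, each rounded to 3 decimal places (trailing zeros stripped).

Answer: -19.021 -10.778

Derivation:
Executing turtle program step by step:
Start: pos=(-7,-3), heading=135, pen down
RT 180: heading 135 -> 315
REPEAT 5 [
  -- iteration 1/5 --
  BK 19: (-7,-3) -> (-20.435,10.435) [heading=315, draw]
  FD 16: (-20.435,10.435) -> (-9.121,-0.879) [heading=315, draw]
  RT 90: heading 315 -> 225
  FD 8: (-9.121,-0.879) -> (-14.778,-6.536) [heading=225, draw]
  -- iteration 2/5 --
  BK 19: (-14.778,-6.536) -> (-1.343,6.899) [heading=225, draw]
  FD 16: (-1.343,6.899) -> (-12.657,-4.414) [heading=225, draw]
  RT 90: heading 225 -> 135
  FD 8: (-12.657,-4.414) -> (-18.314,1.243) [heading=135, draw]
  -- iteration 3/5 --
  BK 19: (-18.314,1.243) -> (-4.879,-12.192) [heading=135, draw]
  FD 16: (-4.879,-12.192) -> (-16.192,-0.879) [heading=135, draw]
  RT 90: heading 135 -> 45
  FD 8: (-16.192,-0.879) -> (-10.536,4.778) [heading=45, draw]
  -- iteration 4/5 --
  BK 19: (-10.536,4.778) -> (-23.971,-8.657) [heading=45, draw]
  FD 16: (-23.971,-8.657) -> (-12.657,2.657) [heading=45, draw]
  RT 90: heading 45 -> 315
  FD 8: (-12.657,2.657) -> (-7,-3) [heading=315, draw]
  -- iteration 5/5 --
  BK 19: (-7,-3) -> (-20.435,10.435) [heading=315, draw]
  FD 16: (-20.435,10.435) -> (-9.121,-0.879) [heading=315, draw]
  RT 90: heading 315 -> 225
  FD 8: (-9.121,-0.879) -> (-14.778,-6.536) [heading=225, draw]
]
FD 6: (-14.778,-6.536) -> (-19.021,-10.778) [heading=225, draw]
PD: pen down
Final: pos=(-19.021,-10.778), heading=225, 16 segment(s) drawn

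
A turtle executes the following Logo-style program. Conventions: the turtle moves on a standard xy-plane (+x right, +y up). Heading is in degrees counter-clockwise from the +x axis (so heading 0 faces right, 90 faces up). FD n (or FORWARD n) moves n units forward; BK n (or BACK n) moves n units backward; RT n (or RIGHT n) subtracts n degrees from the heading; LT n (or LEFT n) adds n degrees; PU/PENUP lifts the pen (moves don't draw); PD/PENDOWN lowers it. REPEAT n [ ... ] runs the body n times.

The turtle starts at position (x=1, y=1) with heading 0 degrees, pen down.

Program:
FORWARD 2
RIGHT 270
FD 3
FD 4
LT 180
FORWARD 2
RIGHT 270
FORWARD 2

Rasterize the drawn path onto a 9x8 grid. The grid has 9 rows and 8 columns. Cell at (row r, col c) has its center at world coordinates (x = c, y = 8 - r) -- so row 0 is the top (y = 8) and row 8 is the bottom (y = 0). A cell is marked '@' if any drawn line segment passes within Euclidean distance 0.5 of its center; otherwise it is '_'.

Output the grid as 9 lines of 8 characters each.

Answer: ___@____
___@____
___@@@__
___@____
___@____
___@____
___@____
_@@@____
________

Derivation:
Segment 0: (1,1) -> (3,1)
Segment 1: (3,1) -> (3,4)
Segment 2: (3,4) -> (3,8)
Segment 3: (3,8) -> (3,6)
Segment 4: (3,6) -> (5,6)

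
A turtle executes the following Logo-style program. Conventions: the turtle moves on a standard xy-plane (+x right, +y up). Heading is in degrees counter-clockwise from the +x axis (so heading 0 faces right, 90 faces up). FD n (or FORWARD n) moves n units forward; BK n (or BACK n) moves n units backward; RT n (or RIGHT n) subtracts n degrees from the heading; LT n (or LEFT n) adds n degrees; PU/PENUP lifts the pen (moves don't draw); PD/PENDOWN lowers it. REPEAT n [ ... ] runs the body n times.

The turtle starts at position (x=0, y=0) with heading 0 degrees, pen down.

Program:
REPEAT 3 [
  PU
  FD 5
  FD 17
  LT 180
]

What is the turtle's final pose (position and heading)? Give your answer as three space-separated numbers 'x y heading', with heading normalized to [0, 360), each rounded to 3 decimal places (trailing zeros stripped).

Answer: 22 0 180

Derivation:
Executing turtle program step by step:
Start: pos=(0,0), heading=0, pen down
REPEAT 3 [
  -- iteration 1/3 --
  PU: pen up
  FD 5: (0,0) -> (5,0) [heading=0, move]
  FD 17: (5,0) -> (22,0) [heading=0, move]
  LT 180: heading 0 -> 180
  -- iteration 2/3 --
  PU: pen up
  FD 5: (22,0) -> (17,0) [heading=180, move]
  FD 17: (17,0) -> (0,0) [heading=180, move]
  LT 180: heading 180 -> 0
  -- iteration 3/3 --
  PU: pen up
  FD 5: (0,0) -> (5,0) [heading=0, move]
  FD 17: (5,0) -> (22,0) [heading=0, move]
  LT 180: heading 0 -> 180
]
Final: pos=(22,0), heading=180, 0 segment(s) drawn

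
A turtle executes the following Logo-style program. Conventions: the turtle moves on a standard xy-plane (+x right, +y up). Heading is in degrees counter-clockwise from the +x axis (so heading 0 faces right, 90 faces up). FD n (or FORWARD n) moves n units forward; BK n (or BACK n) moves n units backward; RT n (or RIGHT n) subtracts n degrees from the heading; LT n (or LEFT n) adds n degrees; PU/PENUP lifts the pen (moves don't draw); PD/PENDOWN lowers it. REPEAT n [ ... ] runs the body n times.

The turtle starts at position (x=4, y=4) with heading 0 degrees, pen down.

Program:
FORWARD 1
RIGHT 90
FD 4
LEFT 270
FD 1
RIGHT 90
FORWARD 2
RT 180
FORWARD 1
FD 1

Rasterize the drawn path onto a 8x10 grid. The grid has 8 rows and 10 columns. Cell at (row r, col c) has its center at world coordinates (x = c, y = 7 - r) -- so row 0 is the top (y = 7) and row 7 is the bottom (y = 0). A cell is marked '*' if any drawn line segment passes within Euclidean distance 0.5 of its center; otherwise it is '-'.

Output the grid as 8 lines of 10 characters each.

Segment 0: (4,4) -> (5,4)
Segment 1: (5,4) -> (5,0)
Segment 2: (5,0) -> (4,0)
Segment 3: (4,0) -> (4,2)
Segment 4: (4,2) -> (4,1)
Segment 5: (4,1) -> (4,0)

Answer: ----------
----------
----------
----**----
-----*----
----**----
----**----
----**----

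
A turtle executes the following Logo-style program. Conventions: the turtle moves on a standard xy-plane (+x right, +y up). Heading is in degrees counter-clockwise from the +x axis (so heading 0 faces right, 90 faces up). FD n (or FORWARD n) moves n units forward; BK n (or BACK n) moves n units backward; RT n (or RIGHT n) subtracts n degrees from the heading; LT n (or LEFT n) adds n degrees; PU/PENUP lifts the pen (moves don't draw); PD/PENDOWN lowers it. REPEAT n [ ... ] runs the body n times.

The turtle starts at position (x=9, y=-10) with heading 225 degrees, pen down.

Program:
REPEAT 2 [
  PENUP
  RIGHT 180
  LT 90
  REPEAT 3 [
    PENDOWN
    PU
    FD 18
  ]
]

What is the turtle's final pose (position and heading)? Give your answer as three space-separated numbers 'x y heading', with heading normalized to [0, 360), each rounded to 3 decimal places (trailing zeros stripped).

Executing turtle program step by step:
Start: pos=(9,-10), heading=225, pen down
REPEAT 2 [
  -- iteration 1/2 --
  PU: pen up
  RT 180: heading 225 -> 45
  LT 90: heading 45 -> 135
  REPEAT 3 [
    -- iteration 1/3 --
    PD: pen down
    PU: pen up
    FD 18: (9,-10) -> (-3.728,2.728) [heading=135, move]
    -- iteration 2/3 --
    PD: pen down
    PU: pen up
    FD 18: (-3.728,2.728) -> (-16.456,15.456) [heading=135, move]
    -- iteration 3/3 --
    PD: pen down
    PU: pen up
    FD 18: (-16.456,15.456) -> (-29.184,28.184) [heading=135, move]
  ]
  -- iteration 2/2 --
  PU: pen up
  RT 180: heading 135 -> 315
  LT 90: heading 315 -> 45
  REPEAT 3 [
    -- iteration 1/3 --
    PD: pen down
    PU: pen up
    FD 18: (-29.184,28.184) -> (-16.456,40.912) [heading=45, move]
    -- iteration 2/3 --
    PD: pen down
    PU: pen up
    FD 18: (-16.456,40.912) -> (-3.728,53.64) [heading=45, move]
    -- iteration 3/3 --
    PD: pen down
    PU: pen up
    FD 18: (-3.728,53.64) -> (9,66.368) [heading=45, move]
  ]
]
Final: pos=(9,66.368), heading=45, 0 segment(s) drawn

Answer: 9 66.368 45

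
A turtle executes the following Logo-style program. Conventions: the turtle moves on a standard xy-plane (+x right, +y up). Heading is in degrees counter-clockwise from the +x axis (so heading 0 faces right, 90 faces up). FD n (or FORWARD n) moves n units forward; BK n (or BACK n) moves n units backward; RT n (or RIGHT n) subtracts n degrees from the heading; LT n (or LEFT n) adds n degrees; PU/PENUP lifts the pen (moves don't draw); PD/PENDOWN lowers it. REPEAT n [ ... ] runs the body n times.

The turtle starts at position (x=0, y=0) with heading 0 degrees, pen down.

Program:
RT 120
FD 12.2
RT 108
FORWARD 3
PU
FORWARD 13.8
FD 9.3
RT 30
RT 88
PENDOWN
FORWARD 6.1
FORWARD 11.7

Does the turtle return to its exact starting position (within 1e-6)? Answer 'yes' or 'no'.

Executing turtle program step by step:
Start: pos=(0,0), heading=0, pen down
RT 120: heading 0 -> 240
FD 12.2: (0,0) -> (-6.1,-10.566) [heading=240, draw]
RT 108: heading 240 -> 132
FD 3: (-6.1,-10.566) -> (-8.107,-8.336) [heading=132, draw]
PU: pen up
FD 13.8: (-8.107,-8.336) -> (-17.341,1.919) [heading=132, move]
FD 9.3: (-17.341,1.919) -> (-23.564,8.831) [heading=132, move]
RT 30: heading 132 -> 102
RT 88: heading 102 -> 14
PD: pen down
FD 6.1: (-23.564,8.831) -> (-17.646,10.306) [heading=14, draw]
FD 11.7: (-17.646,10.306) -> (-6.293,13.137) [heading=14, draw]
Final: pos=(-6.293,13.137), heading=14, 4 segment(s) drawn

Start position: (0, 0)
Final position: (-6.293, 13.137)
Distance = 14.566; >= 1e-6 -> NOT closed

Answer: no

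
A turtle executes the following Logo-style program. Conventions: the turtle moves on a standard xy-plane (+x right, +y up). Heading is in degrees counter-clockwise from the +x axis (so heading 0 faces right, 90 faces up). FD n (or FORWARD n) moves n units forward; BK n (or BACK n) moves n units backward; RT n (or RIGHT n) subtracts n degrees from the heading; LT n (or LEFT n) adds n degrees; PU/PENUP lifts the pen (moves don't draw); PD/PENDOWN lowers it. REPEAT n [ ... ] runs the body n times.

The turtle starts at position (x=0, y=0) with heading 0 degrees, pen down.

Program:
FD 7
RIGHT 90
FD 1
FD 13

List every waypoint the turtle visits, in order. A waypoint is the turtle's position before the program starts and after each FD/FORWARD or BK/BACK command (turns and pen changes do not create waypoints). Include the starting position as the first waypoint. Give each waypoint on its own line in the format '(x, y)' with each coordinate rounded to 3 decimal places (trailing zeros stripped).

Answer: (0, 0)
(7, 0)
(7, -1)
(7, -14)

Derivation:
Executing turtle program step by step:
Start: pos=(0,0), heading=0, pen down
FD 7: (0,0) -> (7,0) [heading=0, draw]
RT 90: heading 0 -> 270
FD 1: (7,0) -> (7,-1) [heading=270, draw]
FD 13: (7,-1) -> (7,-14) [heading=270, draw]
Final: pos=(7,-14), heading=270, 3 segment(s) drawn
Waypoints (4 total):
(0, 0)
(7, 0)
(7, -1)
(7, -14)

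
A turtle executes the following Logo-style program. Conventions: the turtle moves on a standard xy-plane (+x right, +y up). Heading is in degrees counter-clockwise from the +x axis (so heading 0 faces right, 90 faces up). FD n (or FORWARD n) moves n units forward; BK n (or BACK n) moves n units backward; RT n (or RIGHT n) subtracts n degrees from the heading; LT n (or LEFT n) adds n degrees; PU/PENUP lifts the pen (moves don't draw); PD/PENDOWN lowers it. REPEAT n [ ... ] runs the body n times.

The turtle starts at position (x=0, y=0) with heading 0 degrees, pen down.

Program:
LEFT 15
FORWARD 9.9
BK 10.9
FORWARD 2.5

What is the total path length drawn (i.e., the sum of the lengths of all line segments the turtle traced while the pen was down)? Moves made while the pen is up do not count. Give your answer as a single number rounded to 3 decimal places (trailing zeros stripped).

Executing turtle program step by step:
Start: pos=(0,0), heading=0, pen down
LT 15: heading 0 -> 15
FD 9.9: (0,0) -> (9.563,2.562) [heading=15, draw]
BK 10.9: (9.563,2.562) -> (-0.966,-0.259) [heading=15, draw]
FD 2.5: (-0.966,-0.259) -> (1.449,0.388) [heading=15, draw]
Final: pos=(1.449,0.388), heading=15, 3 segment(s) drawn

Segment lengths:
  seg 1: (0,0) -> (9.563,2.562), length = 9.9
  seg 2: (9.563,2.562) -> (-0.966,-0.259), length = 10.9
  seg 3: (-0.966,-0.259) -> (1.449,0.388), length = 2.5
Total = 23.3

Answer: 23.3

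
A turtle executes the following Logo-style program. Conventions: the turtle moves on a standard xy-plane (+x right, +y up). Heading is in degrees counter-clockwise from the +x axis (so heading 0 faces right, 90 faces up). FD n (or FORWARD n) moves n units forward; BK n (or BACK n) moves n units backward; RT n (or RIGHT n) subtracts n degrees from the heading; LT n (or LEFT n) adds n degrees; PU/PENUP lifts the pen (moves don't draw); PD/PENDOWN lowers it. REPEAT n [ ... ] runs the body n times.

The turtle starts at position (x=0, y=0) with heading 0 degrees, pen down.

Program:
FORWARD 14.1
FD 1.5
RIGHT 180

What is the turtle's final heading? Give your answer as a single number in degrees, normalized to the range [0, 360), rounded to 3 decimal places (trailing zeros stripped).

Executing turtle program step by step:
Start: pos=(0,0), heading=0, pen down
FD 14.1: (0,0) -> (14.1,0) [heading=0, draw]
FD 1.5: (14.1,0) -> (15.6,0) [heading=0, draw]
RT 180: heading 0 -> 180
Final: pos=(15.6,0), heading=180, 2 segment(s) drawn

Answer: 180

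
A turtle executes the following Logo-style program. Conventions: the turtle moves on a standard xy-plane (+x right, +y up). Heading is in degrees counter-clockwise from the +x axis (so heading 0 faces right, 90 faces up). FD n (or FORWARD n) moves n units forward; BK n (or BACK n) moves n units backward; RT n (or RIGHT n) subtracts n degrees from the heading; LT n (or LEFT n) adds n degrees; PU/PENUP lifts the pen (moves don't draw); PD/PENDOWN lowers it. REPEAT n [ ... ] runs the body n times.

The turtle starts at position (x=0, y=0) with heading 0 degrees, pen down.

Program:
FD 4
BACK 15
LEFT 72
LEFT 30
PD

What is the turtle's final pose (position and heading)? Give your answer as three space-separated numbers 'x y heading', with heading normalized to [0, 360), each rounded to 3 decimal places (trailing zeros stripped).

Executing turtle program step by step:
Start: pos=(0,0), heading=0, pen down
FD 4: (0,0) -> (4,0) [heading=0, draw]
BK 15: (4,0) -> (-11,0) [heading=0, draw]
LT 72: heading 0 -> 72
LT 30: heading 72 -> 102
PD: pen down
Final: pos=(-11,0), heading=102, 2 segment(s) drawn

Answer: -11 0 102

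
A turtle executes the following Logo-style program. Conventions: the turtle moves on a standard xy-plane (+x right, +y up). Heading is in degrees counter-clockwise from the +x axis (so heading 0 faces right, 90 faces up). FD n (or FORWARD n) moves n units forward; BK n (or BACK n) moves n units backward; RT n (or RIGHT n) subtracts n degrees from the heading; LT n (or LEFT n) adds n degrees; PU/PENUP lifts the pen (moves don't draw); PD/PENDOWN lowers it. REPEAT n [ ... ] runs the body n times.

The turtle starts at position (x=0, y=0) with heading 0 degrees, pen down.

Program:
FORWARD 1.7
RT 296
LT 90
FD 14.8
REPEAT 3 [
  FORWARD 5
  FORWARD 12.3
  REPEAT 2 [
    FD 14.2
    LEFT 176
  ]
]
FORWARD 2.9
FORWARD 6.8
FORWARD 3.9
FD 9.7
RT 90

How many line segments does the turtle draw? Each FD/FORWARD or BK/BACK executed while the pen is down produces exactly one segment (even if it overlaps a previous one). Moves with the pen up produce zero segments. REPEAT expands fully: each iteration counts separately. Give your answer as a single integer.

Executing turtle program step by step:
Start: pos=(0,0), heading=0, pen down
FD 1.7: (0,0) -> (1.7,0) [heading=0, draw]
RT 296: heading 0 -> 64
LT 90: heading 64 -> 154
FD 14.8: (1.7,0) -> (-11.602,6.488) [heading=154, draw]
REPEAT 3 [
  -- iteration 1/3 --
  FD 5: (-11.602,6.488) -> (-16.096,8.68) [heading=154, draw]
  FD 12.3: (-16.096,8.68) -> (-27.151,14.072) [heading=154, draw]
  REPEAT 2 [
    -- iteration 1/2 --
    FD 14.2: (-27.151,14.072) -> (-39.914,20.297) [heading=154, draw]
    LT 176: heading 154 -> 330
    -- iteration 2/2 --
    FD 14.2: (-39.914,20.297) -> (-27.617,13.197) [heading=330, draw]
    LT 176: heading 330 -> 146
  ]
  -- iteration 2/3 --
  FD 5: (-27.617,13.197) -> (-31.762,15.993) [heading=146, draw]
  FD 12.3: (-31.762,15.993) -> (-41.959,22.871) [heading=146, draw]
  REPEAT 2 [
    -- iteration 1/2 --
    FD 14.2: (-41.959,22.871) -> (-53.731,30.811) [heading=146, draw]
    LT 176: heading 146 -> 322
    -- iteration 2/2 --
    FD 14.2: (-53.731,30.811) -> (-42.542,22.069) [heading=322, draw]
    LT 176: heading 322 -> 138
  ]
  -- iteration 3/3 --
  FD 5: (-42.542,22.069) -> (-46.257,25.414) [heading=138, draw]
  FD 12.3: (-46.257,25.414) -> (-55.398,33.645) [heading=138, draw]
  REPEAT 2 [
    -- iteration 1/2 --
    FD 14.2: (-55.398,33.645) -> (-65.951,43.146) [heading=138, draw]
    LT 176: heading 138 -> 314
    -- iteration 2/2 --
    FD 14.2: (-65.951,43.146) -> (-56.086,32.932) [heading=314, draw]
    LT 176: heading 314 -> 130
  ]
]
FD 2.9: (-56.086,32.932) -> (-57.951,35.153) [heading=130, draw]
FD 6.8: (-57.951,35.153) -> (-62.321,40.362) [heading=130, draw]
FD 3.9: (-62.321,40.362) -> (-64.828,43.35) [heading=130, draw]
FD 9.7: (-64.828,43.35) -> (-71.063,50.781) [heading=130, draw]
RT 90: heading 130 -> 40
Final: pos=(-71.063,50.781), heading=40, 18 segment(s) drawn
Segments drawn: 18

Answer: 18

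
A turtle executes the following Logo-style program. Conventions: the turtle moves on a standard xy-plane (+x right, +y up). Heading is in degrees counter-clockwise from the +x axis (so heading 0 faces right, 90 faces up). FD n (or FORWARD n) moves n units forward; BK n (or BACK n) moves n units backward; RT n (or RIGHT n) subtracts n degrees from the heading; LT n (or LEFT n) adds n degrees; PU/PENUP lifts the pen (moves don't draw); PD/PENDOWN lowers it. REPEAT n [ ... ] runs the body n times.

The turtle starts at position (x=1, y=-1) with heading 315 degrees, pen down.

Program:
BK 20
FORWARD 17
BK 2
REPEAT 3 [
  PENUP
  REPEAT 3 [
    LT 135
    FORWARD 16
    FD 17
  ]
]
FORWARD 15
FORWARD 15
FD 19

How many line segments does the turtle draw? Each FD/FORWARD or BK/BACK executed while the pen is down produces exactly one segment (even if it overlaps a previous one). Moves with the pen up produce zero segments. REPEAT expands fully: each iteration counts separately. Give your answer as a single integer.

Executing turtle program step by step:
Start: pos=(1,-1), heading=315, pen down
BK 20: (1,-1) -> (-13.142,13.142) [heading=315, draw]
FD 17: (-13.142,13.142) -> (-1.121,1.121) [heading=315, draw]
BK 2: (-1.121,1.121) -> (-2.536,2.536) [heading=315, draw]
REPEAT 3 [
  -- iteration 1/3 --
  PU: pen up
  REPEAT 3 [
    -- iteration 1/3 --
    LT 135: heading 315 -> 90
    FD 16: (-2.536,2.536) -> (-2.536,18.536) [heading=90, move]
    FD 17: (-2.536,18.536) -> (-2.536,35.536) [heading=90, move]
    -- iteration 2/3 --
    LT 135: heading 90 -> 225
    FD 16: (-2.536,35.536) -> (-13.849,24.222) [heading=225, move]
    FD 17: (-13.849,24.222) -> (-25.87,12.201) [heading=225, move]
    -- iteration 3/3 --
    LT 135: heading 225 -> 0
    FD 16: (-25.87,12.201) -> (-9.87,12.201) [heading=0, move]
    FD 17: (-9.87,12.201) -> (7.13,12.201) [heading=0, move]
  ]
  -- iteration 2/3 --
  PU: pen up
  REPEAT 3 [
    -- iteration 1/3 --
    LT 135: heading 0 -> 135
    FD 16: (7.13,12.201) -> (-4.184,23.515) [heading=135, move]
    FD 17: (-4.184,23.515) -> (-16.205,35.536) [heading=135, move]
    -- iteration 2/3 --
    LT 135: heading 135 -> 270
    FD 16: (-16.205,35.536) -> (-16.205,19.536) [heading=270, move]
    FD 17: (-16.205,19.536) -> (-16.205,2.536) [heading=270, move]
    -- iteration 3/3 --
    LT 135: heading 270 -> 45
    FD 16: (-16.205,2.536) -> (-4.891,13.849) [heading=45, move]
    FD 17: (-4.891,13.849) -> (7.13,25.87) [heading=45, move]
  ]
  -- iteration 3/3 --
  PU: pen up
  REPEAT 3 [
    -- iteration 1/3 --
    LT 135: heading 45 -> 180
    FD 16: (7.13,25.87) -> (-8.87,25.87) [heading=180, move]
    FD 17: (-8.87,25.87) -> (-25.87,25.87) [heading=180, move]
    -- iteration 2/3 --
    LT 135: heading 180 -> 315
    FD 16: (-25.87,25.87) -> (-14.556,14.556) [heading=315, move]
    FD 17: (-14.556,14.556) -> (-2.536,2.536) [heading=315, move]
    -- iteration 3/3 --
    LT 135: heading 315 -> 90
    FD 16: (-2.536,2.536) -> (-2.536,18.536) [heading=90, move]
    FD 17: (-2.536,18.536) -> (-2.536,35.536) [heading=90, move]
  ]
]
FD 15: (-2.536,35.536) -> (-2.536,50.536) [heading=90, move]
FD 15: (-2.536,50.536) -> (-2.536,65.536) [heading=90, move]
FD 19: (-2.536,65.536) -> (-2.536,84.536) [heading=90, move]
Final: pos=(-2.536,84.536), heading=90, 3 segment(s) drawn
Segments drawn: 3

Answer: 3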